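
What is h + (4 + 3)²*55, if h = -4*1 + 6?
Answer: 2697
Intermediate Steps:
h = 2 (h = -4 + 6 = 2)
h + (4 + 3)²*55 = 2 + (4 + 3)²*55 = 2 + 7²*55 = 2 + 49*55 = 2 + 2695 = 2697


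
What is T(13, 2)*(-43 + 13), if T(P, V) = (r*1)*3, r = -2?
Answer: 180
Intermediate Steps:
T(P, V) = -6 (T(P, V) = -2*1*3 = -2*3 = -6)
T(13, 2)*(-43 + 13) = -6*(-43 + 13) = -6*(-30) = 180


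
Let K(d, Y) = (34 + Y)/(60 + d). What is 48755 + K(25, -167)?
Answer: 4144042/85 ≈ 48753.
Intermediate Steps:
K(d, Y) = (34 + Y)/(60 + d)
48755 + K(25, -167) = 48755 + (34 - 167)/(60 + 25) = 48755 - 133/85 = 4144042/85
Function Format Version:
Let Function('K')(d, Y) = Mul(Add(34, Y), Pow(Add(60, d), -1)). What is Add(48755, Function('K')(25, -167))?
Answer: Rational(4144042, 85) ≈ 48753.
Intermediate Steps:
Function('K')(d, Y) = Mul(Pow(Add(60, d), -1), Add(34, Y))
Add(48755, Function('K')(25, -167)) = Add(48755, Mul(Pow(Add(60, 25), -1), Add(34, -167))) = Add(48755, Mul(Pow(85, -1), -133)) = Add(48755, Mul(Rational(1, 85), -133)) = Add(48755, Rational(-133, 85)) = Rational(4144042, 85)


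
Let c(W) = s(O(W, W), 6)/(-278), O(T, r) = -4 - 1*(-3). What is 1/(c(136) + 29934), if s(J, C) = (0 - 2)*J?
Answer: 139/4160825 ≈ 3.3407e-5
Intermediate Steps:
O(T, r) = -1 (O(T, r) = -4 + 3 = -1)
s(J, C) = -2*J
c(W) = -1/139 (c(W) = -2*(-1)/(-278) = 2*(-1/278) = -1/139)
1/(c(136) + 29934) = 1/(-1/139 + 29934) = 1/(4160825/139) = 139/4160825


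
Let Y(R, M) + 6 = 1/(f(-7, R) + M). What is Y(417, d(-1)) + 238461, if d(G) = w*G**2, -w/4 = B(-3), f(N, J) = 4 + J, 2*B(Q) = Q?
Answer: 101820286/427 ≈ 2.3846e+5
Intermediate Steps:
B(Q) = Q/2
w = 6 (w = -2*(-3) = -4*(-3/2) = 6)
d(G) = 6*G**2
Y(R, M) = -6 + 1/(4 + M + R) (Y(R, M) = -6 + 1/((4 + R) + M) = -6 + 1/(4 + M + R))
Y(417, d(-1)) + 238461 = (-23 - 36*(-1)**2 - 6*417)/(4 + 6*(-1)**2 + 417) + 238461 = (-23 - 36 - 2502)/(4 + 6*1 + 417) + 238461 = (-23 - 6*6 - 2502)/(4 + 6 + 417) + 238461 = (-23 - 36 - 2502)/427 + 238461 = (1/427)*(-2561) + 238461 = -2561/427 + 238461 = 101820286/427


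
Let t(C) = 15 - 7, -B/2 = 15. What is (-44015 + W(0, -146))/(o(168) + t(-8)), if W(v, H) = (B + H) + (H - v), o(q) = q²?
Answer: -44337/28232 ≈ -1.5705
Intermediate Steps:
B = -30 (B = -2*15 = -30)
W(v, H) = -30 - v + 2*H (W(v, H) = (-30 + H) + (H - v) = -30 - v + 2*H)
t(C) = 8
(-44015 + W(0, -146))/(o(168) + t(-8)) = (-44015 + (-30 - 1*0 + 2*(-146)))/(168² + 8) = (-44015 + (-30 + 0 - 292))/(28224 + 8) = (-44015 - 322)/28232 = -44337*1/28232 = -44337/28232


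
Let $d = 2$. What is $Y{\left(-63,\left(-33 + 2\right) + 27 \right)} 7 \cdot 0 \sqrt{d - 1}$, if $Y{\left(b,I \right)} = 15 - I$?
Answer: $0$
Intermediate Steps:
$Y{\left(-63,\left(-33 + 2\right) + 27 \right)} 7 \cdot 0 \sqrt{d - 1} = \left(15 - \left(\left(-33 + 2\right) + 27\right)\right) 7 \cdot 0 \sqrt{2 - 1} = \left(15 - \left(-31 + 27\right)\right) 0 \sqrt{1} = \left(15 - -4\right) 0 \cdot 1 = \left(15 + 4\right) 0 = 19 \cdot 0 = 0$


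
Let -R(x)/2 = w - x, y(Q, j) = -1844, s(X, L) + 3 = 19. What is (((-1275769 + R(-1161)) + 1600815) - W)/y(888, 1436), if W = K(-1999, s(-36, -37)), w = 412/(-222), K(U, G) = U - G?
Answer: -36046441/204684 ≈ -176.11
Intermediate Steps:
s(X, L) = 16 (s(X, L) = -3 + 19 = 16)
w = -206/111 (w = 412*(-1/222) = -206/111 ≈ -1.8559)
W = -2015 (W = -1999 - 1*16 = -1999 - 16 = -2015)
R(x) = 412/111 + 2*x (R(x) = -2*(-206/111 - x) = 412/111 + 2*x)
(((-1275769 + R(-1161)) + 1600815) - W)/y(888, 1436) = (((-1275769 + (412/111 + 2*(-1161))) + 1600815) - 1*(-2015))/(-1844) = (((-1275769 + (412/111 - 2322)) + 1600815) + 2015)*(-1/1844) = (((-1275769 - 257330/111) + 1600815) + 2015)*(-1/1844) = ((-141867689/111 + 1600815) + 2015)*(-1/1844) = (35822776/111 + 2015)*(-1/1844) = (36046441/111)*(-1/1844) = -36046441/204684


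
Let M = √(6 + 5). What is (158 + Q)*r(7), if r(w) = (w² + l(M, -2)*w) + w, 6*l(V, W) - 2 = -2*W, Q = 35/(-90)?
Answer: 19859/2 ≈ 9929.5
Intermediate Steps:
Q = -7/18 (Q = 35*(-1/90) = -7/18 ≈ -0.38889)
M = √11 ≈ 3.3166
l(V, W) = ⅓ - W/3 (l(V, W) = ⅓ + (-2*W)/6 = ⅓ - W/3)
r(w) = w² + 2*w (r(w) = (w² + (⅓ - ⅓*(-2))*w) + w = (w² + (⅓ + ⅔)*w) + w = (w² + 1*w) + w = (w² + w) + w = (w + w²) + w = w² + 2*w)
(158 + Q)*r(7) = (158 - 7/18)*(7*(2 + 7)) = 2837*(7*9)/18 = (2837/18)*63 = 19859/2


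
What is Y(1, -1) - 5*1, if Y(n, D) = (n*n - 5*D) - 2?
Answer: -1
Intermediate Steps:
Y(n, D) = -2 + n² - 5*D (Y(n, D) = (n² - 5*D) - 2 = -2 + n² - 5*D)
Y(1, -1) - 5*1 = (-2 + 1² - 5*(-1)) - 5*1 = (-2 + 1 + 5) - 5 = 4 - 5 = -1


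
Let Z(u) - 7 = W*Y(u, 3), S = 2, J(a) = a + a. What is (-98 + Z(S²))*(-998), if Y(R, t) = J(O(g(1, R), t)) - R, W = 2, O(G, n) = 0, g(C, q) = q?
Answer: 98802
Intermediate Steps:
J(a) = 2*a
Y(R, t) = -R (Y(R, t) = 2*0 - R = 0 - R = -R)
Z(u) = 7 - 2*u (Z(u) = 7 + 2*(-u) = 7 - 2*u)
(-98 + Z(S²))*(-998) = (-98 + (7 - 2*2²))*(-998) = (-98 + (7 - 2*4))*(-998) = (-98 + (7 - 8))*(-998) = (-98 - 1)*(-998) = -99*(-998) = 98802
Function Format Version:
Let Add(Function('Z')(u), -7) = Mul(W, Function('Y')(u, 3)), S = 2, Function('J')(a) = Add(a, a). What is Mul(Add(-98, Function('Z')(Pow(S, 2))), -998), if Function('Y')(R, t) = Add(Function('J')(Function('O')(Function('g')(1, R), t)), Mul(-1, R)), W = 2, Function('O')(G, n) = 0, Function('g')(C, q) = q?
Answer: 98802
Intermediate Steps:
Function('J')(a) = Mul(2, a)
Function('Y')(R, t) = Mul(-1, R) (Function('Y')(R, t) = Add(Mul(2, 0), Mul(-1, R)) = Add(0, Mul(-1, R)) = Mul(-1, R))
Function('Z')(u) = Add(7, Mul(-2, u)) (Function('Z')(u) = Add(7, Mul(2, Mul(-1, u))) = Add(7, Mul(-2, u)))
Mul(Add(-98, Function('Z')(Pow(S, 2))), -998) = Mul(Add(-98, Add(7, Mul(-2, Pow(2, 2)))), -998) = Mul(Add(-98, Add(7, Mul(-2, 4))), -998) = Mul(Add(-98, Add(7, -8)), -998) = Mul(Add(-98, -1), -998) = Mul(-99, -998) = 98802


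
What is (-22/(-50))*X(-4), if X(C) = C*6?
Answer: -264/25 ≈ -10.560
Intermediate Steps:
X(C) = 6*C
(-22/(-50))*X(-4) = (-22/(-50))*(6*(-4)) = -22*(-1/50)*(-24) = (11/25)*(-24) = -264/25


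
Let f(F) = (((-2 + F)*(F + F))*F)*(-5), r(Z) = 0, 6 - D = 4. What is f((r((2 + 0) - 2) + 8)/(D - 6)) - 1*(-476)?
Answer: 636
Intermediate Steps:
D = 2 (D = 6 - 1*4 = 6 - 4 = 2)
f(F) = -10*F²*(-2 + F) (f(F) = (((-2 + F)*(2*F))*F)*(-5) = ((2*F*(-2 + F))*F)*(-5) = (2*F²*(-2 + F))*(-5) = -10*F²*(-2 + F))
f((r((2 + 0) - 2) + 8)/(D - 6)) - 1*(-476) = 10*((0 + 8)/(2 - 6))²*(2 - (0 + 8)/(2 - 6)) - 1*(-476) = 10*(8/(-4))²*(2 - 8/(-4)) + 476 = 10*(8*(-¼))²*(2 - 8*(-1)/4) + 476 = 10*(-2)²*(2 - 1*(-2)) + 476 = 10*4*(2 + 2) + 476 = 10*4*4 + 476 = 160 + 476 = 636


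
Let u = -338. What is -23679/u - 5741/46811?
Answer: 1106497211/15822118 ≈ 69.934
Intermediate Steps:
-23679/u - 5741/46811 = -23679/(-338) - 5741/46811 = -23679*(-1/338) - 5741*1/46811 = 23679/338 - 5741/46811 = 1106497211/15822118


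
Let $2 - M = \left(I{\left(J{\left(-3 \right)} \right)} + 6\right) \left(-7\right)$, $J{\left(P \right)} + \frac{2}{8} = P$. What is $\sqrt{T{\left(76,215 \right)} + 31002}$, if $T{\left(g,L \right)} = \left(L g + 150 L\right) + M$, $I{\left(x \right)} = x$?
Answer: $\frac{\sqrt{318453}}{2} \approx 282.16$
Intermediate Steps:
$J{\left(P \right)} = - \frac{1}{4} + P$
$M = \frac{85}{4}$ ($M = 2 - \left(\left(- \frac{1}{4} - 3\right) + 6\right) \left(-7\right) = 2 - \left(- \frac{13}{4} + 6\right) \left(-7\right) = 2 - \frac{11}{4} \left(-7\right) = 2 - - \frac{77}{4} = 2 + \frac{77}{4} = \frac{85}{4} \approx 21.25$)
$T{\left(g,L \right)} = \frac{85}{4} + 150 L + L g$ ($T{\left(g,L \right)} = \left(L g + 150 L\right) + \frac{85}{4} = \left(150 L + L g\right) + \frac{85}{4} = \frac{85}{4} + 150 L + L g$)
$\sqrt{T{\left(76,215 \right)} + 31002} = \sqrt{\left(\frac{85}{4} + 150 \cdot 215 + 215 \cdot 76\right) + 31002} = \sqrt{\left(\frac{85}{4} + 32250 + 16340\right) + 31002} = \sqrt{\frac{194445}{4} + 31002} = \sqrt{\frac{318453}{4}} = \frac{\sqrt{318453}}{2}$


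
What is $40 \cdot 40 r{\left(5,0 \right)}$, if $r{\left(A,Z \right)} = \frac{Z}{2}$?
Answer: $0$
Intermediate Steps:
$r{\left(A,Z \right)} = \frac{Z}{2}$ ($r{\left(A,Z \right)} = Z \frac{1}{2} = \frac{Z}{2}$)
$40 \cdot 40 r{\left(5,0 \right)} = 40 \cdot 40 \cdot \frac{1}{2} \cdot 0 = 1600 \cdot 0 = 0$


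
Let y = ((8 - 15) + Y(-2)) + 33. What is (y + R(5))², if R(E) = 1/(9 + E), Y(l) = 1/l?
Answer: 32041/49 ≈ 653.90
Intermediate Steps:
y = 51/2 (y = ((8 - 15) + 1/(-2)) + 33 = (-7 - ½) + 33 = -15/2 + 33 = 51/2 ≈ 25.500)
(y + R(5))² = (51/2 + 1/(9 + 5))² = (51/2 + 1/14)² = (179/7)² = 32041/49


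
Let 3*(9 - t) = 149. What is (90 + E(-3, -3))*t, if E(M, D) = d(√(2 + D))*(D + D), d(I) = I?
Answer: -3660 + 244*I ≈ -3660.0 + 244.0*I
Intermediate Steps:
t = -122/3 (t = 9 - ⅓*149 = 9 - 149/3 = -122/3 ≈ -40.667)
E(M, D) = 2*D*√(2 + D) (E(M, D) = √(2 + D)*(D + D) = √(2 + D)*(2*D) = 2*D*√(2 + D))
(90 + E(-3, -3))*t = (90 + 2*(-3)*√(2 - 3))*(-122/3) = (90 + 2*(-3)*√(-1))*(-122/3) = (90 + 2*(-3)*I)*(-122/3) = (90 - 6*I)*(-122/3) = -3660 + 244*I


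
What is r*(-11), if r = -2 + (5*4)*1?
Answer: -198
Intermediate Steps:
r = 18 (r = -2 + 20*1 = -2 + 20 = 18)
r*(-11) = 18*(-11) = -198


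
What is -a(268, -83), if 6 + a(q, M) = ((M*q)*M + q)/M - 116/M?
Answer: 1846902/83 ≈ 22252.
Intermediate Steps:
a(q, M) = -6 - 116/M + (q + q*M**2)/M (a(q, M) = -6 + (((M*q)*M + q)/M - 116/M) = -6 + ((q*M**2 + q)/M - 116/M) = -6 + ((q + q*M**2)/M - 116/M) = -6 + (-116/M + (q + q*M**2)/M) = -6 - 116/M + (q + q*M**2)/M)
-a(268, -83) = -(-116 + 268 - 83*(-6 - 83*268))/(-83) = -(-1)*(-116 + 268 - 83*(-6 - 22244))/83 = -(-1)*(-116 + 268 - 83*(-22250))/83 = -(-1)*(-116 + 268 + 1846750)/83 = -(-1)*1846902/83 = -1*(-1846902/83) = 1846902/83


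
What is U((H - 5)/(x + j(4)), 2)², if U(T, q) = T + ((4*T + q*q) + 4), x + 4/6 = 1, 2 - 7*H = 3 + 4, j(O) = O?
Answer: 16384/8281 ≈ 1.9785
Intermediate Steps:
H = -5/7 (H = 2/7 - (3 + 4)/7 = 2/7 - ⅐*7 = 2/7 - 1 = -5/7 ≈ -0.71429)
x = ⅓ (x = -⅔ + 1 = ⅓ ≈ 0.33333)
U(T, q) = 4 + q² + 5*T (U(T, q) = T + ((4*T + q²) + 4) = T + ((q² + 4*T) + 4) = T + (4 + q² + 4*T) = 4 + q² + 5*T)
U((H - 5)/(x + j(4)), 2)² = (4 + 2² + 5*((-5/7 - 5)/(⅓ + 4)))² = (4 + 4 + 5*(-40/(7*13/3)))² = (4 + 4 + 5*(-40/7*3/13))² = (4 + 4 + 5*(-120/91))² = (4 + 4 - 600/91)² = (128/91)² = 16384/8281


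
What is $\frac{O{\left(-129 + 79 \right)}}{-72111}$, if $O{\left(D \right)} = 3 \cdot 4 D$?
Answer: $\frac{200}{24037} \approx 0.0083205$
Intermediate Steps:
$O{\left(D \right)} = 12 D$
$\frac{O{\left(-129 + 79 \right)}}{-72111} = \frac{12 \left(-129 + 79\right)}{-72111} = 12 \left(-50\right) \left(- \frac{1}{72111}\right) = \left(-600\right) \left(- \frac{1}{72111}\right) = \frac{200}{24037}$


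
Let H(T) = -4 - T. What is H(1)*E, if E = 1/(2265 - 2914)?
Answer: 5/649 ≈ 0.0077042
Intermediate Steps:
E = -1/649 (E = 1/(-649) = -1/649 ≈ -0.0015408)
H(1)*E = (-4 - 1*1)*(-1/649) = (-4 - 1)*(-1/649) = -5*(-1/649) = 5/649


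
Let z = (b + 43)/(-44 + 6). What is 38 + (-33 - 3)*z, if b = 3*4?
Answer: 1712/19 ≈ 90.105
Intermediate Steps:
b = 12
z = -55/38 (z = (12 + 43)/(-44 + 6) = 55/(-38) = 55*(-1/38) = -55/38 ≈ -1.4474)
38 + (-33 - 3)*z = 38 + (-33 - 3)*(-55/38) = 38 - 36*(-55/38) = 38 + 990/19 = 1712/19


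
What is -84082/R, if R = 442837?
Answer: -84082/442837 ≈ -0.18987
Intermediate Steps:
-84082/R = -84082/442837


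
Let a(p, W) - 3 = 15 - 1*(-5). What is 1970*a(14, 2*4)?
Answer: 45310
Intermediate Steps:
a(p, W) = 23 (a(p, W) = 3 + (15 - 1*(-5)) = 3 + (15 + 5) = 3 + 20 = 23)
1970*a(14, 2*4) = 1970*23 = 45310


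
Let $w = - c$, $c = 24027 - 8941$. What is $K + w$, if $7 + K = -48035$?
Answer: $-63128$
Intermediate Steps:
$K = -48042$ ($K = -7 - 48035 = -48042$)
$c = 15086$ ($c = 24027 - 8941 = 15086$)
$w = -15086$ ($w = \left(-1\right) 15086 = -15086$)
$K + w = -48042 - 15086 = -63128$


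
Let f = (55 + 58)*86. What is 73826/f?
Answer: 36913/4859 ≈ 7.5968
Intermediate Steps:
f = 9718 (f = 113*86 = 9718)
73826/f = 73826/9718 = 73826*(1/9718) = 36913/4859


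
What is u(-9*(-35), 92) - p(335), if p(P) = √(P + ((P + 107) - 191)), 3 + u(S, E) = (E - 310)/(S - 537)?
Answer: -224/111 - √586 ≈ -26.225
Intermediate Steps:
u(S, E) = -3 + (-310 + E)/(-537 + S) (u(S, E) = -3 + (E - 310)/(S - 537) = -3 + (-310 + E)/(-537 + S))
p(P) = √(-84 + 2*P) (p(P) = √(P + ((107 + P) - 191)) = √(P + (-84 + P)) = √(-84 + 2*P))
u(-9*(-35), 92) - p(335) = (1301 + 92 - (-27)*(-35))/(-537 - 9*(-35)) - √(-84 + 2*335) = (1301 + 92 - 3*315)/(-537 + 315) - √(-84 + 670) = (1301 + 92 - 945)/(-222) - √586 = -1/222*448 - √586 = -224/111 - √586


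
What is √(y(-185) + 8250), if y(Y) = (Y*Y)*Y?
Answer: 5*I*√252935 ≈ 2514.6*I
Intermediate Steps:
y(Y) = Y³ (y(Y) = Y²*Y = Y³)
√(y(-185) + 8250) = √((-185)³ + 8250) = √(-6331625 + 8250) = √(-6323375) = 5*I*√252935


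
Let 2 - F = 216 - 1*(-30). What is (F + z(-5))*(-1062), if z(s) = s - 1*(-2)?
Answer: 262314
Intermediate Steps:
z(s) = 2 + s (z(s) = s + 2 = 2 + s)
F = -244 (F = 2 - (216 - 1*(-30)) = 2 - (216 + 30) = 2 - 1*246 = 2 - 246 = -244)
(F + z(-5))*(-1062) = (-244 + (2 - 5))*(-1062) = (-244 - 3)*(-1062) = -247*(-1062) = 262314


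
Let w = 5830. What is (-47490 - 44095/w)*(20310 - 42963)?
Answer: 1254572047827/1166 ≈ 1.0760e+9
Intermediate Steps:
(-47490 - 44095/w)*(20310 - 42963) = (-47490 - 44095/5830)*(20310 - 42963) = (-47490 - 44095*1/5830)*(-22653) = (-47490 - 8819/1166)*(-22653) = -55382159/1166*(-22653) = 1254572047827/1166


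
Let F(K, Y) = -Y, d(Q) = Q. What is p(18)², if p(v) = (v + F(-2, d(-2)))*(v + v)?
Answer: 518400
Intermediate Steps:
p(v) = 2*v*(2 + v) (p(v) = (v - 1*(-2))*(v + v) = (v + 2)*(2*v) = (2 + v)*(2*v) = 2*v*(2 + v))
p(18)² = (2*18*(2 + 18))² = (2*18*20)² = 720² = 518400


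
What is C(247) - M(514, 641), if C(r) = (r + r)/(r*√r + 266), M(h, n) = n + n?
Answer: -53263618/41547 + 338*√247/41547 ≈ -1281.9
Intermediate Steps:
M(h, n) = 2*n
C(r) = 2*r/(266 + r^(3/2)) (C(r) = (2*r)/(r^(3/2) + 266) = (2*r)/(266 + r^(3/2)) = 2*r/(266 + r^(3/2)))
C(247) - M(514, 641) = 2*247/(266 + 247^(3/2)) - 2*641 = 2*247/(266 + 247*√247) - 1*1282 = 494/(266 + 247*√247) - 1282 = -1282 + 494/(266 + 247*√247)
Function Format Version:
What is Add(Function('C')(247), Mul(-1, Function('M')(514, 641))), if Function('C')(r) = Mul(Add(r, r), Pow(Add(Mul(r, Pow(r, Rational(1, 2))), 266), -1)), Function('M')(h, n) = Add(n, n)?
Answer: Add(Rational(-53263618, 41547), Mul(Rational(338, 41547), Pow(247, Rational(1, 2)))) ≈ -1281.9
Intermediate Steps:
Function('M')(h, n) = Mul(2, n)
Function('C')(r) = Mul(2, r, Pow(Add(266, Pow(r, Rational(3, 2))), -1)) (Function('C')(r) = Mul(Mul(2, r), Pow(Add(Pow(r, Rational(3, 2)), 266), -1)) = Mul(Mul(2, r), Pow(Add(266, Pow(r, Rational(3, 2))), -1)) = Mul(2, r, Pow(Add(266, Pow(r, Rational(3, 2))), -1)))
Add(Function('C')(247), Mul(-1, Function('M')(514, 641))) = Add(Mul(2, 247, Pow(Add(266, Pow(247, Rational(3, 2))), -1)), Mul(-1, Mul(2, 641))) = Add(Mul(2, 247, Pow(Add(266, Mul(247, Pow(247, Rational(1, 2)))), -1)), Mul(-1, 1282)) = Add(Mul(494, Pow(Add(266, Mul(247, Pow(247, Rational(1, 2)))), -1)), -1282) = Add(-1282, Mul(494, Pow(Add(266, Mul(247, Pow(247, Rational(1, 2)))), -1)))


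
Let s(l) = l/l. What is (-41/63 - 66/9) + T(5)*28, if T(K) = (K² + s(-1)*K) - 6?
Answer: 41833/63 ≈ 664.02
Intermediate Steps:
s(l) = 1
T(K) = -6 + K + K² (T(K) = (K² + 1*K) - 6 = (K² + K) - 6 = (K + K²) - 6 = -6 + K + K²)
(-41/63 - 66/9) + T(5)*28 = (-41/63 - 66/9) + (-6 + 5 + 5²)*28 = (-41*1/63 - 66*⅑) + (-6 + 5 + 25)*28 = (-41/63 - 22/3) + 24*28 = -503/63 + 672 = 41833/63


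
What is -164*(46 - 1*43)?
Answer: -492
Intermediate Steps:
-164*(46 - 1*43) = -164*(46 - 43) = -164*3 = -1*492 = -492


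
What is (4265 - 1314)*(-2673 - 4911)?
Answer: -22380384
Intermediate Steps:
(4265 - 1314)*(-2673 - 4911) = 2951*(-7584) = -22380384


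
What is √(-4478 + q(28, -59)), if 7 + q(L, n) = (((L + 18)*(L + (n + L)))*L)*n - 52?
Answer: √223439 ≈ 472.69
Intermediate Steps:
q(L, n) = -59 + L*n*(18 + L)*(n + 2*L) (q(L, n) = -7 + ((((L + 18)*(L + (n + L)))*L)*n - 52) = -7 + ((((18 + L)*(L + (L + n)))*L)*n - 52) = -7 + ((((18 + L)*(n + 2*L))*L)*n - 52) = -7 + ((L*(18 + L)*(n + 2*L))*n - 52) = -7 + (L*n*(18 + L)*(n + 2*L) - 52) = -7 + (-52 + L*n*(18 + L)*(n + 2*L)) = -59 + L*n*(18 + L)*(n + 2*L))
√(-4478 + q(28, -59)) = √(-4478 + (-59 + 28²*(-59)² + 2*(-59)*28³ + 18*28*(-59)² + 36*(-59)*28²)) = √(-4478 + (-59 + 784*3481 + 2*(-59)*21952 + 18*28*3481 + 36*(-59)*784)) = √(-4478 + (-59 + 2729104 - 2590336 + 1754424 - 1665216)) = √(-4478 + 227917) = √223439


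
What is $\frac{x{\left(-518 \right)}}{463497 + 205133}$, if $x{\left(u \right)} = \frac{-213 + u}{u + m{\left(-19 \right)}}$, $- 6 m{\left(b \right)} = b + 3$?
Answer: $\frac{2193}{1033701980} \approx 2.1215 \cdot 10^{-6}$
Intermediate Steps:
$m{\left(b \right)} = - \frac{1}{2} - \frac{b}{6}$ ($m{\left(b \right)} = - \frac{b + 3}{6} = - \frac{3 + b}{6} = - \frac{1}{2} - \frac{b}{6}$)
$x{\left(u \right)} = \frac{-213 + u}{\frac{8}{3} + u}$ ($x{\left(u \right)} = \frac{-213 + u}{u - - \frac{8}{3}} = \frac{-213 + u}{u + \left(- \frac{1}{2} + \frac{19}{6}\right)} = \frac{-213 + u}{u + \frac{8}{3}} = \frac{-213 + u}{\frac{8}{3} + u}$)
$\frac{x{\left(-518 \right)}}{463497 + 205133} = \frac{3 \frac{1}{8 + 3 \left(-518\right)} \left(-213 - 518\right)}{463497 + 205133} = \frac{3 \frac{1}{8 - 1554} \left(-731\right)}{668630} = 3 \frac{1}{-1546} \left(-731\right) \frac{1}{668630} = 3 \left(- \frac{1}{1546}\right) \left(-731\right) \frac{1}{668630} = \frac{2193}{1546} \cdot \frac{1}{668630} = \frac{2193}{1033701980}$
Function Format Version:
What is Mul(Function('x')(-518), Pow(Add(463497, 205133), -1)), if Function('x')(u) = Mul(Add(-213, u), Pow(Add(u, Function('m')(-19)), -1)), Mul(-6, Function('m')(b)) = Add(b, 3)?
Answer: Rational(2193, 1033701980) ≈ 2.1215e-6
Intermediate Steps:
Function('m')(b) = Add(Rational(-1, 2), Mul(Rational(-1, 6), b)) (Function('m')(b) = Mul(Rational(-1, 6), Add(b, 3)) = Mul(Rational(-1, 6), Add(3, b)) = Add(Rational(-1, 2), Mul(Rational(-1, 6), b)))
Function('x')(u) = Mul(Pow(Add(Rational(8, 3), u), -1), Add(-213, u)) (Function('x')(u) = Mul(Add(-213, u), Pow(Add(u, Add(Rational(-1, 2), Mul(Rational(-1, 6), -19))), -1)) = Mul(Add(-213, u), Pow(Add(u, Add(Rational(-1, 2), Rational(19, 6))), -1)) = Mul(Add(-213, u), Pow(Add(u, Rational(8, 3)), -1)) = Mul(Add(-213, u), Pow(Add(Rational(8, 3), u), -1)) = Mul(Pow(Add(Rational(8, 3), u), -1), Add(-213, u)))
Mul(Function('x')(-518), Pow(Add(463497, 205133), -1)) = Mul(Mul(3, Pow(Add(8, Mul(3, -518)), -1), Add(-213, -518)), Pow(Add(463497, 205133), -1)) = Mul(Mul(3, Pow(Add(8, -1554), -1), -731), Pow(668630, -1)) = Mul(Mul(3, Pow(-1546, -1), -731), Rational(1, 668630)) = Mul(Mul(3, Rational(-1, 1546), -731), Rational(1, 668630)) = Mul(Rational(2193, 1546), Rational(1, 668630)) = Rational(2193, 1033701980)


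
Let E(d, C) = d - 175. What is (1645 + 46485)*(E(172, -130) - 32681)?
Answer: -1573080920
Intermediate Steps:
E(d, C) = -175 + d
(1645 + 46485)*(E(172, -130) - 32681) = (1645 + 46485)*((-175 + 172) - 32681) = 48130*(-3 - 32681) = 48130*(-32684) = -1573080920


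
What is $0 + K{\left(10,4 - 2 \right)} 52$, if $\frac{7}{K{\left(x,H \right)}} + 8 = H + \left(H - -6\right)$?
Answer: $182$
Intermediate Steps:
$K{\left(x,H \right)} = \frac{7}{-2 + 2 H}$ ($K{\left(x,H \right)} = \frac{7}{-8 + \left(H + \left(H - -6\right)\right)} = \frac{7}{-8 + \left(H + \left(H + 6\right)\right)} = \frac{7}{-8 + \left(H + \left(6 + H\right)\right)} = \frac{7}{-8 + \left(6 + 2 H\right)} = \frac{7}{-2 + 2 H}$)
$0 + K{\left(10,4 - 2 \right)} 52 = 0 + \frac{7}{2 \left(-1 + \left(4 - 2\right)\right)} 52 = 0 + \frac{7}{2 \left(-1 + 2\right)} 52 = 0 + \frac{7}{2 \cdot 1} \cdot 52 = 0 + \frac{7}{2} \cdot 1 \cdot 52 = 0 + \frac{7}{2} \cdot 52 = 0 + 182 = 182$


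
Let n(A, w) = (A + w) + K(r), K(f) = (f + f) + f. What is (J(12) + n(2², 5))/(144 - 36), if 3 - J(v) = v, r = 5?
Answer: 5/36 ≈ 0.13889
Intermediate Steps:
J(v) = 3 - v
K(f) = 3*f (K(f) = 2*f + f = 3*f)
n(A, w) = 15 + A + w (n(A, w) = (A + w) + 3*5 = (A + w) + 15 = 15 + A + w)
(J(12) + n(2², 5))/(144 - 36) = ((3 - 1*12) + (15 + 2² + 5))/(144 - 36) = ((3 - 12) + (15 + 4 + 5))/108 = (-9 + 24)/108 = (1/108)*15 = 5/36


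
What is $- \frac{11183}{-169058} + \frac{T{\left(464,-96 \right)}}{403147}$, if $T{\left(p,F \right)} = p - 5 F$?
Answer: $\frac{79118367}{1155173314} \approx 0.068491$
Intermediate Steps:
$- \frac{11183}{-169058} + \frac{T{\left(464,-96 \right)}}{403147} = - \frac{11183}{-169058} + \frac{464 - -480}{403147} = \left(-11183\right) \left(- \frac{1}{169058}\right) + \left(464 + 480\right) \frac{1}{403147} = \frac{11183}{169058} + 944 \cdot \frac{1}{403147} = \frac{11183}{169058} + \frac{16}{6833} = \frac{79118367}{1155173314}$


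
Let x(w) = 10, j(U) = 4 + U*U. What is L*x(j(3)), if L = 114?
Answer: 1140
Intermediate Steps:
j(U) = 4 + U²
L*x(j(3)) = 114*10 = 1140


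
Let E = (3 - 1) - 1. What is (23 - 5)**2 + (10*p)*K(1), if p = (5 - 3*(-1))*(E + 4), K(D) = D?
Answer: 724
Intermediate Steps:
E = 1 (E = 2 - 1 = 1)
p = 40 (p = (5 - 3*(-1))*(1 + 4) = (5 + 3)*5 = 8*5 = 40)
(23 - 5)**2 + (10*p)*K(1) = (23 - 5)**2 + (10*40)*1 = 18**2 + 400*1 = 324 + 400 = 724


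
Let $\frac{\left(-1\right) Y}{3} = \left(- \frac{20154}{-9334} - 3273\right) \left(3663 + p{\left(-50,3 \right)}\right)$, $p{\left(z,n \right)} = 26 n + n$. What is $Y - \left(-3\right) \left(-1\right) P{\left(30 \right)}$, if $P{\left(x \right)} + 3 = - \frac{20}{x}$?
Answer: $\frac{13188976045}{359} \approx 3.6738 \cdot 10^{7}$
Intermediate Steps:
$p{\left(z,n \right)} = 27 n$
$P{\left(x \right)} = -3 - \frac{20}{x}$
$Y = \frac{13188972096}{359}$ ($Y = - 3 \left(- \frac{20154}{-9334} - 3273\right) \left(3663 + 27 \cdot 3\right) = - 3 \left(\left(-20154\right) \left(- \frac{1}{9334}\right) - 3273\right) \left(3663 + 81\right) = - 3 \left(\frac{10077}{4667} - 3273\right) 3744 = - 3 \left(\left(- \frac{15265014}{4667}\right) 3744\right) = \left(-3\right) \left(- \frac{4396324032}{359}\right) = \frac{13188972096}{359} \approx 3.6738 \cdot 10^{7}$)
$Y - \left(-3\right) \left(-1\right) P{\left(30 \right)} = \frac{13188972096}{359} - \left(-3\right) \left(-1\right) \left(-3 - \frac{20}{30}\right) = \frac{13188972096}{359} - 3 \left(-3 - \frac{2}{3}\right) = \frac{13188972096}{359} - 3 \left(- \frac{11}{3}\right) = \frac{13188972096}{359} - -11 = \frac{13188972096}{359} + 11 = \frac{13188976045}{359}$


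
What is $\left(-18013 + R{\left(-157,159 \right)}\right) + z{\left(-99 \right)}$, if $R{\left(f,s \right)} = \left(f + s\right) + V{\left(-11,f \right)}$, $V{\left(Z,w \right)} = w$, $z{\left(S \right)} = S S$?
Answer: $-8367$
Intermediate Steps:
$z{\left(S \right)} = S^{2}$
$R{\left(f,s \right)} = s + 2 f$ ($R{\left(f,s \right)} = \left(f + s\right) + f = s + 2 f$)
$\left(-18013 + R{\left(-157,159 \right)}\right) + z{\left(-99 \right)} = \left(-18013 + \left(159 + 2 \left(-157\right)\right)\right) + \left(-99\right)^{2} = \left(-18013 + \left(159 - 314\right)\right) + 9801 = \left(-18013 - 155\right) + 9801 = -18168 + 9801 = -8367$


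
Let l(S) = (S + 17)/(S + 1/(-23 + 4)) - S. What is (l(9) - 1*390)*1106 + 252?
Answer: -37215388/85 ≈ -4.3783e+5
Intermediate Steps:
l(S) = -S + (17 + S)/(-1/19 + S) (l(S) = (17 + S)/(S + 1/(-19)) - S = (17 + S)/(S - 1/19) - S = (17 + S)/(-1/19 + S) - S = -S + (17 + S)/(-1/19 + S))
(l(9) - 1*390)*1106 + 252 = ((323 - 19*9² + 20*9)/(-1 + 19*9) - 1*390)*1106 + 252 = ((323 - 19*81 + 180)/(-1 + 171) - 390)*1106 + 252 = ((323 - 1539 + 180)/170 - 390)*1106 + 252 = ((1/170)*(-1036) - 390)*1106 + 252 = (-518/85 - 390)*1106 + 252 = -33668/85*1106 + 252 = -37236808/85 + 252 = -37215388/85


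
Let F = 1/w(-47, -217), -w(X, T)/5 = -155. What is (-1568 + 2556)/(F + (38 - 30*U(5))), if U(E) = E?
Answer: -765700/86799 ≈ -8.8215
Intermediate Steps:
w(X, T) = 775 (w(X, T) = -5*(-155) = 775)
F = 1/775 ≈ 0.0012903
(-1568 + 2556)/(F + (38 - 30*U(5))) = (-1568 + 2556)/(1/775 + (38 - 30*5)) = 988/(1/775 + (38 - 150)) = 988/(1/775 - 112) = 988/(-86799/775) = 988*(-775/86799) = -765700/86799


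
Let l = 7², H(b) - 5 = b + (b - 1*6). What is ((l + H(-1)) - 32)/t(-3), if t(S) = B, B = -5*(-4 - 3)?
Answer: ⅖ ≈ 0.40000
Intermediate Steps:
H(b) = -1 + 2*b (H(b) = 5 + (b + (b - 1*6)) = 5 + (b + (b - 6)) = 5 + (b + (-6 + b)) = 5 + (-6 + 2*b) = -1 + 2*b)
B = 35 (B = -5*(-7) = 35)
t(S) = 35
l = 49
((l + H(-1)) - 32)/t(-3) = ((49 + (-1 + 2*(-1))) - 32)/35 = ((49 + (-1 - 2)) - 32)*(1/35) = ((49 - 3) - 32)*(1/35) = (46 - 32)*(1/35) = 14*(1/35) = ⅖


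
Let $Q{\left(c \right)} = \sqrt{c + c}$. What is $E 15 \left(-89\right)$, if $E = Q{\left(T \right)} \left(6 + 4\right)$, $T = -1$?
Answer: $- 13350 i \sqrt{2} \approx - 18880.0 i$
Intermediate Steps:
$Q{\left(c \right)} = \sqrt{2} \sqrt{c}$ ($Q{\left(c \right)} = \sqrt{2 c} = \sqrt{2} \sqrt{c}$)
$E = 10 i \sqrt{2}$ ($E = \sqrt{2} \sqrt{-1} \left(6 + 4\right) = \sqrt{2} i 10 = i \sqrt{2} \cdot 10 = 10 i \sqrt{2} \approx 14.142 i$)
$E 15 \left(-89\right) = 10 i \sqrt{2} \cdot 15 \left(-89\right) = 150 i \sqrt{2} \left(-89\right) = - 13350 i \sqrt{2}$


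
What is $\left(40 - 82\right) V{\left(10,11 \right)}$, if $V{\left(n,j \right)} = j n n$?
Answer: $-46200$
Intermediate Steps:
$V{\left(n,j \right)} = j n^{2}$
$\left(40 - 82\right) V{\left(10,11 \right)} = \left(40 - 82\right) 11 \cdot 10^{2} = - 42 \cdot 11 \cdot 100 = \left(-42\right) 1100 = -46200$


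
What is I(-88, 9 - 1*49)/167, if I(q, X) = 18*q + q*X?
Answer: 1936/167 ≈ 11.593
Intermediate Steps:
I(q, X) = 18*q + X*q
I(-88, 9 - 1*49)/167 = -88*(18 + (9 - 1*49))/167 = -88*(18 + (9 - 49))*(1/167) = -88*(18 - 40)*(1/167) = -88*(-22)*(1/167) = 1936*(1/167) = 1936/167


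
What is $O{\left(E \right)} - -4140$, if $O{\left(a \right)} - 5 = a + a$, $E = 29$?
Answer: $4203$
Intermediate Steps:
$O{\left(a \right)} = 5 + 2 a$ ($O{\left(a \right)} = 5 + \left(a + a\right) = 5 + 2 a$)
$O{\left(E \right)} - -4140 = \left(5 + 2 \cdot 29\right) - -4140 = \left(5 + 58\right) + 4140 = 63 + 4140 = 4203$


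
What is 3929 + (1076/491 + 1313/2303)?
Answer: 4445929828/1130773 ≈ 3931.8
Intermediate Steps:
3929 + (1076/491 + 1313/2303) = 3929 + 3122711/1130773 = 4445929828/1130773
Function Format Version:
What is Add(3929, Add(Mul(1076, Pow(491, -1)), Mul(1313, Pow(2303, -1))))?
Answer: Rational(4445929828, 1130773) ≈ 3931.8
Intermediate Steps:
Add(3929, Add(Mul(1076, Pow(491, -1)), Mul(1313, Pow(2303, -1)))) = Add(3929, Add(Mul(1076, Rational(1, 491)), Mul(1313, Rational(1, 2303)))) = Add(3929, Add(Rational(1076, 491), Rational(1313, 2303))) = Add(3929, Rational(3122711, 1130773)) = Rational(4445929828, 1130773)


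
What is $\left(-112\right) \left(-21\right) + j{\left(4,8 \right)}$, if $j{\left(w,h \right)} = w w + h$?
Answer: $2376$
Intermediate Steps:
$j{\left(w,h \right)} = h + w^{2}$ ($j{\left(w,h \right)} = w^{2} + h = h + w^{2}$)
$\left(-112\right) \left(-21\right) + j{\left(4,8 \right)} = \left(-112\right) \left(-21\right) + \left(8 + 4^{2}\right) = 2352 + \left(8 + 16\right) = 2352 + 24 = 2376$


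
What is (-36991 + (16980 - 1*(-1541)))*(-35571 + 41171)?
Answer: -103432000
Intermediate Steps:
(-36991 + (16980 - 1*(-1541)))*(-35571 + 41171) = (-36991 + (16980 + 1541))*5600 = (-36991 + 18521)*5600 = -18470*5600 = -103432000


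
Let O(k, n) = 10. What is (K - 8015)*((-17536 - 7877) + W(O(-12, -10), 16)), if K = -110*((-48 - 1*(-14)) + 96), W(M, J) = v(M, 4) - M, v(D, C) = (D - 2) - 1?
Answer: 377046360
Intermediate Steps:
v(D, C) = -3 + D (v(D, C) = (-2 + D) - 1 = -3 + D)
W(M, J) = -3 (W(M, J) = (-3 + M) - M = -3)
K = -6820 (K = -110*((-48 + 14) + 96) = -110*(-34 + 96) = -110*62 = -6820)
(K - 8015)*((-17536 - 7877) + W(O(-12, -10), 16)) = (-6820 - 8015)*((-17536 - 7877) - 3) = -14835*(-25413 - 3) = -14835*(-25416) = 377046360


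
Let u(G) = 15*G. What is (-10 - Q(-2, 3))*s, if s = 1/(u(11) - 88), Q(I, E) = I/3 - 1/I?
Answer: -59/462 ≈ -0.12771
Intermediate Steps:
Q(I, E) = -1/I + I/3 (Q(I, E) = I*(⅓) - 1/I = I/3 - 1/I = -1/I + I/3)
s = 1/77 (s = 1/(15*11 - 88) = 1/(165 - 88) = 1/77 ≈ 0.012987)
(-10 - Q(-2, 3))*s = (-10 - (-1/(-2) + (⅓)*(-2)))*(1/77) = (-10 - (-1*(-½) - ⅔))*(1/77) = (-10 - (½ - ⅔))*(1/77) = (-10 - 1*(-⅙))*(1/77) = (-10 + ⅙)*(1/77) = -59/6*1/77 = -59/462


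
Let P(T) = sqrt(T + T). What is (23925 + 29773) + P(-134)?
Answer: 53698 + 2*I*sqrt(67) ≈ 53698.0 + 16.371*I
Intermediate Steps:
P(T) = sqrt(2)*sqrt(T) (P(T) = sqrt(2*T) = sqrt(2)*sqrt(T))
(23925 + 29773) + P(-134) = (23925 + 29773) + sqrt(2)*sqrt(-134) = 53698 + sqrt(2)*(I*sqrt(134)) = 53698 + 2*I*sqrt(67)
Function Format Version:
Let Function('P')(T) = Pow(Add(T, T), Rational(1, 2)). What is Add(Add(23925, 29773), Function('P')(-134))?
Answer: Add(53698, Mul(2, I, Pow(67, Rational(1, 2)))) ≈ Add(53698., Mul(16.371, I))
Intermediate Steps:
Function('P')(T) = Mul(Pow(2, Rational(1, 2)), Pow(T, Rational(1, 2))) (Function('P')(T) = Pow(Mul(2, T), Rational(1, 2)) = Mul(Pow(2, Rational(1, 2)), Pow(T, Rational(1, 2))))
Add(Add(23925, 29773), Function('P')(-134)) = Add(Add(23925, 29773), Mul(Pow(2, Rational(1, 2)), Pow(-134, Rational(1, 2)))) = Add(53698, Mul(Pow(2, Rational(1, 2)), Mul(I, Pow(134, Rational(1, 2))))) = Add(53698, Mul(2, I, Pow(67, Rational(1, 2))))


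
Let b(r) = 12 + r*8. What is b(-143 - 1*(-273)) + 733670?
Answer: 734722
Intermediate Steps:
b(r) = 12 + 8*r
b(-143 - 1*(-273)) + 733670 = (12 + 8*(-143 - 1*(-273))) + 733670 = (12 + 8*(-143 + 273)) + 733670 = (12 + 8*130) + 733670 = (12 + 1040) + 733670 = 1052 + 733670 = 734722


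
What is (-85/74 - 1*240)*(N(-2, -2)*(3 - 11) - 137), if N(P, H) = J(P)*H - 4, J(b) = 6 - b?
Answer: -410435/74 ≈ -5546.4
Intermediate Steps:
N(P, H) = -4 + H*(6 - P) (N(P, H) = (6 - P)*H - 4 = H*(6 - P) - 4 = -4 + H*(6 - P))
(-85/74 - 1*240)*(N(-2, -2)*(3 - 11) - 137) = (-85/74 - 1*240)*((-4 - 1*(-2)*(-6 - 2))*(3 - 11) - 137) = (-85*1/74 - 240)*((-4 - 1*(-2)*(-8))*(-8) - 137) = (-85/74 - 240)*((-4 - 16)*(-8) - 137) = -17845*(-20*(-8) - 137)/74 = -17845*(160 - 137)/74 = -17845/74*23 = -410435/74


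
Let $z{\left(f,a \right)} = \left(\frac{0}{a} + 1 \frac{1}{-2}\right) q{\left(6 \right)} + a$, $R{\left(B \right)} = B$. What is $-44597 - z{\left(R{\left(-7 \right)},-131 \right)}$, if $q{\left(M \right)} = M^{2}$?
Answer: $-44448$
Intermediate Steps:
$z{\left(f,a \right)} = -18 + a$ ($z{\left(f,a \right)} = \left(\frac{0}{a} + 1 \frac{1}{-2}\right) 6^{2} + a = \left(0 + 1 \left(- \frac{1}{2}\right)\right) 36 + a = \left(0 - \frac{1}{2}\right) 36 + a = \left(- \frac{1}{2}\right) 36 + a = -18 + a$)
$-44597 - z{\left(R{\left(-7 \right)},-131 \right)} = -44597 - \left(-18 - 131\right) = -44597 - -149 = -44597 + 149 = -44448$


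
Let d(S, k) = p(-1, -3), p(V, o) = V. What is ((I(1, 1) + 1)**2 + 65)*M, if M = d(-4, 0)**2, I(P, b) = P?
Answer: 69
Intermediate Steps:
d(S, k) = -1
M = 1 (M = (-1)**2 = 1)
((I(1, 1) + 1)**2 + 65)*M = ((1 + 1)**2 + 65)*1 = (2**2 + 65)*1 = (4 + 65)*1 = 69*1 = 69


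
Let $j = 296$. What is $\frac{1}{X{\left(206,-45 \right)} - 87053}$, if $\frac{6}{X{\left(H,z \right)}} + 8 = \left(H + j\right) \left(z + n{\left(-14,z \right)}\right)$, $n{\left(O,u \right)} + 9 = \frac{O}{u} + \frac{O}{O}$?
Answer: $- \frac{595301}{51822738088} \approx -1.1487 \cdot 10^{-5}$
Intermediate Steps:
$n{\left(O,u \right)} = -8 + \frac{O}{u}$ ($n{\left(O,u \right)} = -9 + \left(\frac{O}{u} + \frac{O}{O}\right) = -9 + \left(\frac{O}{u} + 1\right) = -9 + \left(1 + \frac{O}{u}\right) = -8 + \frac{O}{u}$)
$X{\left(H,z \right)} = \frac{6}{-8 + \left(296 + H\right) \left(-8 + z - \frac{14}{z}\right)}$ ($X{\left(H,z \right)} = \frac{6}{-8 + \left(H + 296\right) \left(z - \left(8 + \frac{14}{z}\right)\right)} = \frac{6}{-8 + \left(296 + H\right) \left(-8 + z - \frac{14}{z}\right)}$)
$\frac{1}{X{\left(206,-45 \right)} - 87053} = \frac{1}{6 \left(-45\right) \frac{1}{-4144 - -106920 - 2884 + 296 \left(-45\right)^{2} + 206 \left(-45\right)^{2} - 1648 \left(-45\right)} - 87053} = \frac{1}{6 \left(-45\right) \frac{1}{-4144 + 106920 - 2884 + 296 \cdot 2025 + 206 \cdot 2025 + 74160} - 87053} = \frac{1}{6 \left(-45\right) \frac{1}{-4144 + 106920 - 2884 + 599400 + 417150 + 74160} - 87053} = \frac{1}{6 \left(-45\right) \frac{1}{1190602} - 87053} = \frac{1}{- \frac{135}{595301} - 87053} = \frac{1}{- \frac{51822738088}{595301}} = - \frac{595301}{51822738088}$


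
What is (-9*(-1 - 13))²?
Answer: 15876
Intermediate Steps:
(-9*(-1 - 13))² = (-9*(-14))² = 126² = 15876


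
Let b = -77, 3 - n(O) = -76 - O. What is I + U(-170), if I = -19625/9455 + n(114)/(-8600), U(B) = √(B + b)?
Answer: -34119963/16262600 + I*√247 ≈ -2.0981 + 15.716*I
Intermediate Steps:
n(O) = 79 + O (n(O) = 3 - (-76 - O) = 3 + (76 + O) = 79 + O)
U(B) = √(-77 + B) (U(B) = √(B - 77) = √(-77 + B))
I = -34119963/16262600 (I = -19625/9455 + (79 + 114)/(-8600) = -19625*1/9455 + 193*(-1/8600) = -3925/1891 - 193/8600 = -34119963/16262600 ≈ -2.0981)
I + U(-170) = -34119963/16262600 + √(-77 - 170) = -34119963/16262600 + √(-247) = -34119963/16262600 + I*√247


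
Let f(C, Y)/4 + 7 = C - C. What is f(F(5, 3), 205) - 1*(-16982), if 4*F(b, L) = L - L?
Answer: 16954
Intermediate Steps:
F(b, L) = 0 (F(b, L) = (L - L)/4 = (¼)*0 = 0)
f(C, Y) = -28 (f(C, Y) = -28 + 4*(C - C) = -28 + 4*0 = -28 + 0 = -28)
f(F(5, 3), 205) - 1*(-16982) = -28 - 1*(-16982) = -28 + 16982 = 16954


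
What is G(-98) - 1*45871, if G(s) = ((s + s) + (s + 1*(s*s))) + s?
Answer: -36659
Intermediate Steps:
G(s) = s² + 4*s (G(s) = (2*s + (s + 1*s²)) + s = (2*s + (s + s²)) + s = (s² + 3*s) + s = s² + 4*s)
G(-98) - 1*45871 = -98*(4 - 98) - 1*45871 = -98*(-94) - 45871 = 9212 - 45871 = -36659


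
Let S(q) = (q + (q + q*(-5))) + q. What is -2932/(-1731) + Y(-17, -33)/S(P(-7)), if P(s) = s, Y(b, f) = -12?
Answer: 10138/12117 ≈ 0.83668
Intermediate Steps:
S(q) = -2*q (S(q) = (q + (q - 5*q)) + q = (q - 4*q) + q = -3*q + q = -2*q)
-2932/(-1731) + Y(-17, -33)/S(P(-7)) = -2932/(-1731) - 12/((-2*(-7))) = -2932*(-1/1731) - 12/14 = 2932/1731 - 12*1/14 = 2932/1731 - 6/7 = 10138/12117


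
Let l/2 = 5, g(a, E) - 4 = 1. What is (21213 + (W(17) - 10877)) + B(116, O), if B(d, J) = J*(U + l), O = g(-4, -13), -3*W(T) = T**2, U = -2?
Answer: 30839/3 ≈ 10280.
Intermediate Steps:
g(a, E) = 5 (g(a, E) = 4 + 1 = 5)
l = 10 (l = 2*5 = 10)
W(T) = -T**2/3
O = 5
B(d, J) = 8*J (B(d, J) = J*(-2 + 10) = J*8 = 8*J)
(21213 + (W(17) - 10877)) + B(116, O) = (21213 + (-1/3*17**2 - 10877)) + 8*5 = (21213 + (-1/3*289 - 10877)) + 40 = (21213 + (-289/3 - 10877)) + 40 = (21213 - 32920/3) + 40 = 30719/3 + 40 = 30839/3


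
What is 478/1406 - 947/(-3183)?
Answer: 1426478/2237649 ≈ 0.63749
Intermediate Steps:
478/1406 - 947/(-3183) = 478*(1/1406) - 947*(-1/3183) = 239/703 + 947/3183 = 1426478/2237649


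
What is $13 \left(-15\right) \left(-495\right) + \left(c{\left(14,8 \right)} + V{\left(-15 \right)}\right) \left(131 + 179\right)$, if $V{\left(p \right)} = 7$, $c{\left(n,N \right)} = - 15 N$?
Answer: $61495$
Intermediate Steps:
$13 \left(-15\right) \left(-495\right) + \left(c{\left(14,8 \right)} + V{\left(-15 \right)}\right) \left(131 + 179\right) = 13 \left(-15\right) \left(-495\right) + \left(\left(-15\right) 8 + 7\right) \left(131 + 179\right) = \left(-195\right) \left(-495\right) + \left(-120 + 7\right) 310 = 96525 - 35030 = 61495$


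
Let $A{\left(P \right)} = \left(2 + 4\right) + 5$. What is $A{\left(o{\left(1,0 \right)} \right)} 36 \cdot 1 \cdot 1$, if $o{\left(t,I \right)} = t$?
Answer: $396$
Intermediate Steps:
$A{\left(P \right)} = 11$ ($A{\left(P \right)} = 6 + 5 = 11$)
$A{\left(o{\left(1,0 \right)} \right)} 36 \cdot 1 \cdot 1 = 11 \cdot 36 \cdot 1 \cdot 1 = 396 \cdot 1 = 396$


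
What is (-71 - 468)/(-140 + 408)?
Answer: -539/268 ≈ -2.0112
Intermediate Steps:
(-71 - 468)/(-140 + 408) = -539/268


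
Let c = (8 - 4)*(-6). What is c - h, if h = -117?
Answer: 93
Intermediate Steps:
c = -24 (c = 4*(-6) = -24)
c - h = -24 - 1*(-117) = -24 + 117 = 93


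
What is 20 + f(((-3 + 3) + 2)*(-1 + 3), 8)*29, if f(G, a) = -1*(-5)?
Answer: 165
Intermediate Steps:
f(G, a) = 5
20 + f(((-3 + 3) + 2)*(-1 + 3), 8)*29 = 20 + 5*29 = 20 + 145 = 165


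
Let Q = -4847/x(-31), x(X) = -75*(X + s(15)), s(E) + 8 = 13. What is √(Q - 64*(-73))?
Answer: √710233134/390 ≈ 68.334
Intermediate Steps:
s(E) = 5 (s(E) = -8 + 13 = 5)
x(X) = -375 - 75*X (x(X) = -75*(X + 5) = -75*(5 + X) = -375 - 75*X)
Q = -4847/1950 (Q = -4847/(-375 - 75*(-31)) = -4847/(-375 + 2325) = -4847/1950 ≈ -2.4856)
√(Q - 64*(-73)) = √(-4847/1950 - 64*(-73)) = √(-4847/1950 + 4672) = √(9105553/1950) = √710233134/390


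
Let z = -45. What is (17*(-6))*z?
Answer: 4590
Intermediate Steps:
(17*(-6))*z = (17*(-6))*(-45) = -102*(-45) = 4590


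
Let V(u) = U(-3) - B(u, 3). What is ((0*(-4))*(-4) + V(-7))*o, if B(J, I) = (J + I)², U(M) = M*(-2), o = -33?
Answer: 330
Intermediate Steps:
U(M) = -2*M
B(J, I) = (I + J)²
V(u) = 6 - (3 + u)² (V(u) = -2*(-3) - (3 + u)² = 6 - (3 + u)²)
((0*(-4))*(-4) + V(-7))*o = ((0*(-4))*(-4) + (6 - (3 - 7)²))*(-33) = (0*(-4) + (6 - 1*(-4)²))*(-33) = (0 + (6 - 1*16))*(-33) = (0 + (6 - 16))*(-33) = (0 - 10)*(-33) = -10*(-33) = 330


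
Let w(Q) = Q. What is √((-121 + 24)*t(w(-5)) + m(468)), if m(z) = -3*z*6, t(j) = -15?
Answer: I*√6969 ≈ 83.481*I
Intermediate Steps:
m(z) = -18*z
√((-121 + 24)*t(w(-5)) + m(468)) = √((-121 + 24)*(-15) - 18*468) = √(-97*(-15) - 8424) = √(1455 - 8424) = √(-6969) = I*√6969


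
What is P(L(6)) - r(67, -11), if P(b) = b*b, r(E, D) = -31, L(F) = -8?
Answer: 95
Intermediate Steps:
P(b) = b²
P(L(6)) - r(67, -11) = (-8)² - 1*(-31) = 64 + 31 = 95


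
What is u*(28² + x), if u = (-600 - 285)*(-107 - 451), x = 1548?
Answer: 1151611560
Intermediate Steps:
u = 493830 (u = -885*(-558) = 493830)
u*(28² + x) = 493830*(28² + 1548) = 493830*(784 + 1548) = 493830*2332 = 1151611560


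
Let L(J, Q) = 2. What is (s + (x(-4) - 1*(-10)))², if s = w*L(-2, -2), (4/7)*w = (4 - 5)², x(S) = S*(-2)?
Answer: 1849/4 ≈ 462.25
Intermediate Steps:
x(S) = -2*S
w = 7/4 (w = 7*(4 - 5)²/4 = (7/4)*(-1)² = (7/4)*1 = 7/4 ≈ 1.7500)
s = 7/2 (s = (7/4)*2 = 7/2 ≈ 3.5000)
(s + (x(-4) - 1*(-10)))² = (7/2 + (-2*(-4) - 1*(-10)))² = (7/2 + (8 + 10))² = (7/2 + 18)² = (43/2)² = 1849/4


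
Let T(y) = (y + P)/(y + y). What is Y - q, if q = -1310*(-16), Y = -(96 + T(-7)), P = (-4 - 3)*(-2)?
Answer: -42111/2 ≈ -21056.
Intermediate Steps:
P = 14 (P = -7*(-2) = 14)
T(y) = (14 + y)/(2*y) (T(y) = (y + 14)/(y + y) = (14 + y)/((2*y)) = (14 + y)*(1/(2*y)) = (14 + y)/(2*y))
Y = -191/2 (Y = -(96 + (½)*(14 - 7)/(-7)) = -(96 + (½)*(-⅐)*7) = -(96 - ½) = -1*191/2 = -191/2 ≈ -95.500)
q = 20960
Y - q = -191/2 - 1*20960 = -191/2 - 20960 = -42111/2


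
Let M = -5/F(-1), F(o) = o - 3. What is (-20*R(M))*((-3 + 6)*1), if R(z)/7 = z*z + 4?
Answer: -9345/4 ≈ -2336.3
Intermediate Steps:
F(o) = -3 + o
M = 5/4 (M = -5/(-3 - 1) = -5/(-4) = -5*(-1/4) = 5/4 ≈ 1.2500)
R(z) = 28 + 7*z**2 (R(z) = 7*(z*z + 4) = 7*(z**2 + 4) = 7*(4 + z**2) = 28 + 7*z**2)
(-20*R(M))*((-3 + 6)*1) = (-20*(28 + 7*(5/4)**2))*((-3 + 6)*1) = (-20*(28 + 7*(25/16)))*(3*1) = -20*(28 + 175/16)*3 = -20*623/16*3 = -3115/4*3 = -9345/4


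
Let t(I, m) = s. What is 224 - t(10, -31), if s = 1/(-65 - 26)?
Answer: 20385/91 ≈ 224.01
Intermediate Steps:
s = -1/91 (s = 1/(-91) = -1/91 ≈ -0.010989)
t(I, m) = -1/91
224 - t(10, -31) = 224 - 1*(-1/91) = 224 + 1/91 = 20385/91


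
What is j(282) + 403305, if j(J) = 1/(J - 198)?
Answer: 33877621/84 ≈ 4.0331e+5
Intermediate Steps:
j(J) = 1/(-198 + J)
j(282) + 403305 = 1/(-198 + 282) + 403305 = 1/84 + 403305 = 33877621/84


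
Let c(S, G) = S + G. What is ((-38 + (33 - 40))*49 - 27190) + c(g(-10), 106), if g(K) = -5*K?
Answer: -29239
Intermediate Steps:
c(S, G) = G + S
((-38 + (33 - 40))*49 - 27190) + c(g(-10), 106) = ((-38 + (33 - 40))*49 - 27190) + (106 - 5*(-10)) = ((-38 - 7)*49 - 27190) + (106 + 50) = (-45*49 - 27190) + 156 = (-2205 - 27190) + 156 = -29395 + 156 = -29239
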